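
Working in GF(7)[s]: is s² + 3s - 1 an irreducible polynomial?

Yes

Write P(s) = s² + 3s - 1.
Check for roots in GF(7): P(0) = 6; P(1) = 3; P(2) = 2; P(3) = 3; P(4) = 6; P(5) = 4; P(6) = 4.
No roots. A degree-2 polynomial over a field with no linear factor is irreducible.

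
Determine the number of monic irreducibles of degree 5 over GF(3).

Gauss's count: N_{3}(5) = (1/5) Σ_{d|5} μ(5/d)·3^d.
Divisors of 5: 1, 5; μ(5/d) for each: -1, 1.
Σ = − 3^1 + 3^5 = 240.
N = 240/5 = 48.

48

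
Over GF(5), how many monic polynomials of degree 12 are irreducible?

20343700

x^(5^12) − x is the product of all monic irreducibles of degree dividing 12; Möbius inversion gives N = (1/12) Σ μ(12/d)·5^d.
Divisors of 12: 1, 2, 3, 4, 6, 12; μ(12/d) for each: 0, 1, 0, -1, -1, 1.
Σ = 5^2 − 5^4 − 5^6 + 5^12 = 244124400.
N = 244124400/12 = 20343700.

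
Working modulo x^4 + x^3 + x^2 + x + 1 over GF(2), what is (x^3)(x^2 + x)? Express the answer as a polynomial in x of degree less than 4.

x^3 + x^2 + x

Multiply in GF(2)[x]: (x^3)·(x^2 + x) = x^5 + x^4.
Reduce using x^4 ≡ x^3 + x^2 + x + 1 (mod x^4 + x^3 + x^2 + x + 1).
Reduced: x^3 + x^2 + x.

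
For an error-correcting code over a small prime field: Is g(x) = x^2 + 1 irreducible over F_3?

Check for roots in F_3: g(0) = 1; g(1) = 2; g(2) = 2.
No roots. A degree-2 polynomial over a field with no linear factor is irreducible.

Yes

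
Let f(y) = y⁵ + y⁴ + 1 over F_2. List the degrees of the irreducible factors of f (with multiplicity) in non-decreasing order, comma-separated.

Roots in F_2: f(0) = 1; f(1) = 1.
Complete factorization: f(y) = (y² + y + 1)·(y³ + y + 1).
Factor degrees with multiplicity: 2 + 3 = 5.

2, 3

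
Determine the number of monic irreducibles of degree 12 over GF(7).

x^(7^12) − x is the product of all monic irreducibles of degree dividing 12; Möbius inversion gives N = (1/12) Σ μ(12/d)·7^d.
Divisors of 12: 1, 2, 3, 4, 6, 12; μ(12/d) for each: 0, 1, 0, -1, -1, 1.
Σ = 7^2 − 7^4 − 7^6 + 7^12 = 13841167200.
N = 13841167200/12 = 1153430600.

1153430600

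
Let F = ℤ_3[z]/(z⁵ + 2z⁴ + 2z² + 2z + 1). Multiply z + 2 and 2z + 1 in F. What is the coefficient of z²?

Multiply in ℤ_3[z]: (z + 2)·(2z + 1) = 2z² + 2z + 2.
Reduced: 2z² + 2z + 2.

2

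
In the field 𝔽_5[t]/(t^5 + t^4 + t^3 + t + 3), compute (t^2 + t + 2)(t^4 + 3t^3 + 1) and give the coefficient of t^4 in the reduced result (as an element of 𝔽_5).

Multiply in 𝔽_5[t]: (t^2 + t + 2)·(t^4 + 3t^3 + 1) = t^6 + 4t^5 + t^3 + t^2 + t + 2.
Reduce using t^5 ≡ 4t^4 + 4t^3 + 4t + 2 (mod t^5 + t^4 + t^3 + t + 3).
Reduced: t^4 + 3t^3 + 3.

1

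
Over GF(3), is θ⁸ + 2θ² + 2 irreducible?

Yes

Write m(θ) = θ⁸ + 2θ² + 2.
Check for roots in GF(3): m(0) = 2; m(1) = 2; m(2) = 2.
No roots, so no linear factors.
Monic irreducibles of degree 2 over GF(3): θ² + 1, θ² + θ + 2, θ² + 2θ + 2.
None of them divide m (all give nonzero remainder).
Degree-3 irreducible divisors: test the 8 monic irreducibles of degree 3 over GF(3).
None of them divide m (all give nonzero remainder).
Degree-4 irreducible divisors: test the 18 monic irreducibles of degree 4 over GF(3).
None of them divide m (all give nonzero remainder).
No irreducible factor of degree ≤ 4 exists, so m is irreducible over GF(3).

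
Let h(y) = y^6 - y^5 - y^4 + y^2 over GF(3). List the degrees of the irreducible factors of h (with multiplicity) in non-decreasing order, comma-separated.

1, 1, 1, 3

Roots in GF(3): h(0) = 0 → root; h(1) = 0 → root; h(2) = 2.
Linear factors from roots: (y), (y - 1).
Complete factorization: h(y) = (y - 1)·(y)^2·(y^3 - y - 1).
Factor degrees with multiplicity: 1 + 1 + 1 + 3 = 6.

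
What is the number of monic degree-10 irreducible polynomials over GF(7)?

28245840

x^(7^10) − x is the product of all monic irreducibles of degree dividing 10; Möbius inversion gives N = (1/10) Σ μ(10/d)·7^d.
Divisors of 10: 1, 2, 5, 10; μ(10/d) for each: 1, -1, -1, 1.
Σ = 7^1 − 7^2 − 7^5 + 7^10 = 282458400.
N = 282458400/10 = 28245840.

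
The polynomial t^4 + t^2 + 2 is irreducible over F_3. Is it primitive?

Write f(t) = t^4 + t^2 + 2.
|GF(3^4)^×| = 3^4 − 1 = 80. Prime factorization: 80 = 2^4·5.
f is primitive ⇔ t has order 80 in GF(3)[t]/(f), i.e. t^(80/q) ≠ 1 for each prime q | 80.
t^(40) mod f = 2.
t^(16) mod f = 1
Since t^(16) = 1, the order of t divides 16 < 80; not primitive.

No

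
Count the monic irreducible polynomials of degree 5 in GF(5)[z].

Gauss's count: N_{5}(5) = (1/5) Σ_{d|5} μ(5/d)·5^d.
Divisors of 5: 1, 5; μ(5/d) for each: -1, 1.
Σ = − 5^1 + 5^5 = 3120.
N = 3120/5 = 624.

624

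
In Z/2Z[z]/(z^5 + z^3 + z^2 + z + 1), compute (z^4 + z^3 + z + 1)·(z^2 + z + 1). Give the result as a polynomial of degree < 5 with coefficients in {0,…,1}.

Multiply in Z/2Z[z]: (z^4 + z^3 + z + 1)·(z^2 + z + 1) = z^6 + 1.
Reduce using z^5 ≡ z^3 + z^2 + z + 1 (mod z^5 + z^3 + z^2 + z + 1).
Reduced: z^4 + z^3 + z^2 + z + 1.

z^4 + z^3 + z^2 + z + 1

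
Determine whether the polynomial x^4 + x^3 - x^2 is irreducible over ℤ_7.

Write m(x) = x^4 + x^3 - x^2.
Check for roots in ℤ_7: m(0) = 0 → root; m(1) = 1; m(2) = 6; m(3) = 1; m(4) = 3; m(5) = 4; m(6) = 6.
m(0) = 0, so (x) divides m(x); m is reducible.

No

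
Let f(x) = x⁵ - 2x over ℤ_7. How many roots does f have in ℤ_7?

3

Evaluate at each of the 7 elements of ℤ_7:
f(0) = 0 → root; f(1) = 6; f(2) = 0 → root; f(3) = 6; f(4) = 1; f(5) = 0 → root; f(6) = 1.
Roots: {0, 2, 5}.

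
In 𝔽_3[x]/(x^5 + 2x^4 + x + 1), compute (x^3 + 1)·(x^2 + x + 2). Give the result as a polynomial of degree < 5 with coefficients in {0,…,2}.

2x^4 + 2x^3 + x^2 + 1

Multiply in 𝔽_3[x]: (x^3 + 1)·(x^2 + x + 2) = x^5 + x^4 + 2x^3 + x^2 + x + 2.
Reduce using x^5 ≡ x^4 + 2x + 2 (mod x^5 + 2x^4 + x + 1).
Reduced: 2x^4 + 2x^3 + x^2 + 1.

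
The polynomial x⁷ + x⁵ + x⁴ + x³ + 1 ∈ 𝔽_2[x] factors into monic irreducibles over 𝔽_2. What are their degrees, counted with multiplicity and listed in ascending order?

Write g(x) = x⁷ + x⁵ + x⁴ + x³ + 1.
Roots in 𝔽_2: g(0) = 1; g(1) = 1.
Complete factorization: g(x) = (x⁷ + x⁵ + x⁴ + x³ + 1).
Factor degrees with multiplicity: 7 = 7.

7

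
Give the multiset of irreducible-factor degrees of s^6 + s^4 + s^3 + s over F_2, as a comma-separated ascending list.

1, 1, 1, 1, 2

Write g(s) = s^6 + s^4 + s^3 + s.
Roots in F_2: g(0) = 0 → root; g(1) = 0 → root.
Linear factors from roots: (s), (s + 1).
Complete factorization: g(s) = (s)·(s + 1)^3·(s^2 + s + 1).
Factor degrees with multiplicity: 1 + 1 + 1 + 1 + 2 = 6.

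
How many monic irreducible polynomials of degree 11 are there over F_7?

Gauss's count: N_{7}(11) = (1/11) Σ_{d|11} μ(11/d)·7^d.
Divisors of 11: 1, 11; μ(11/d) for each: -1, 1.
Σ = − 7^1 + 7^11 = 1977326736.
N = 1977326736/11 = 179756976.

179756976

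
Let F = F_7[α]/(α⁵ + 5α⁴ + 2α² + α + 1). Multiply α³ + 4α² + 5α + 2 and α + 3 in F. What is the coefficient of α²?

3

Multiply in F_7[α]: (α³ + 4α² + 5α + 2)·(α + 3) = α⁴ + 3α² + 3α + 6.
Reduced: α⁴ + 3α² + 3α + 6.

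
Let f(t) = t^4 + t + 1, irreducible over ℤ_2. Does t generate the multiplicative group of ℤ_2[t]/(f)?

Yes

|GF(2^4)^×| = 2^4 − 1 = 15. Prime factorization: 15 = 3·5.
f is primitive ⇔ t has order 15 in GF(2)[t]/(f), i.e. t^(15/q) ≠ 1 for each prime q | 15.
t^(5) mod f = t^2 + t.
t^(3) mod f = t^3.
None equal 1, so t has full order 15; f is primitive.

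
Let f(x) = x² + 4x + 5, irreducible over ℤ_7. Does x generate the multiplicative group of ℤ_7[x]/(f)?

Yes

|GF(7^2)^×| = 7^2 − 1 = 48. Prime factorization: 48 = 2^4·3.
f is primitive ⇔ x has order 48 in GF(7)[x]/(f), i.e. x^(48/q) ≠ 1 for each prime q | 48.
x^(24) mod f = 6.
x^(16) mod f = 4.
None equal 1, so x has full order 48; f is primitive.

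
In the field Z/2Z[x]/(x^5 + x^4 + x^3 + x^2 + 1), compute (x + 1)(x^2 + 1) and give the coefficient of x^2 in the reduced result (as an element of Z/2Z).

Multiply in Z/2Z[x]: (x + 1)·(x^2 + 1) = x^3 + x^2 + x + 1.
Reduced: x^3 + x^2 + x + 1.

1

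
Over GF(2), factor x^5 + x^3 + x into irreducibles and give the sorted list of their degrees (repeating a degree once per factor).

Write f(x) = x^5 + x^3 + x.
Roots in GF(2): f(0) = 0 → root; f(1) = 1.
Linear factors from roots: (x).
Complete factorization: f(x) = (x)·(x^2 + x + 1)^2.
Factor degrees with multiplicity: 1 + 2 + 2 = 5.

1, 2, 2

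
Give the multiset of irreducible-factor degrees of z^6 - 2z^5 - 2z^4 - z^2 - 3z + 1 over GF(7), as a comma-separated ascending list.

Write f(z) = z^6 - 2z^5 - 2z^4 - z^2 - 3z + 1.
Complete factorization: f(z) = (z^2 - 3)·(z^2 + z - 1)·(z^2 - 3z - 2).
Factor degrees with multiplicity: 2 + 2 + 2 = 6.

2, 2, 2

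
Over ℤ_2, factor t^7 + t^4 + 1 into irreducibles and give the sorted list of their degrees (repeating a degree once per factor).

7

Write h(t) = t^7 + t^4 + 1.
Roots in ℤ_2: h(0) = 1; h(1) = 1.
Complete factorization: h(t) = (t^7 + t^4 + 1).
Factor degrees with multiplicity: 7 = 7.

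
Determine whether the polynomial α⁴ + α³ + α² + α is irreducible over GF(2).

Write g(α) = α⁴ + α³ + α² + α.
Check for roots in GF(2): g(0) = 0 → root; g(1) = 0 → root.
g(0) = 0, so (α) divides g(α); g is reducible.

No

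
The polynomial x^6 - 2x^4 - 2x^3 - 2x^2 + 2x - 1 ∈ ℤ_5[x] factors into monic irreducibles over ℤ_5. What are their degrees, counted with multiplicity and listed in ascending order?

1, 2, 3

Write h(x) = x^6 - 2x^4 - 2x^3 - 2x^2 + 2x - 1.
Roots in ℤ_5: h(0) = 4; h(1) = 1; h(2) = 1; h(3) = 0 → root; h(4) = 1.
Linear factors from roots: (x + 2).
Complete factorization: h(x) = (x + 2)·(x^2 + 2x - 1)·(x^3 + x^2 + x - 2).
Factor degrees with multiplicity: 1 + 2 + 3 = 6.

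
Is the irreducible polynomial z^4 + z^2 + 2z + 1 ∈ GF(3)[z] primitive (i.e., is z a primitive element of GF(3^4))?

Write f(z) = z^4 + z^2 + 2z + 1.
|GF(3^4)^×| = 3^4 − 1 = 80. Prime factorization: 80 = 2^4·5.
f is primitive ⇔ z has order 80 in GF(3)[z]/(f), i.e. z^(80/q) ≠ 1 for each prime q | 80.
z^(40) mod f = 1
z^(16) mod f = 2z^3 + 2.
Since z^(40) = 1, the order of z divides 40 < 80; not primitive.

No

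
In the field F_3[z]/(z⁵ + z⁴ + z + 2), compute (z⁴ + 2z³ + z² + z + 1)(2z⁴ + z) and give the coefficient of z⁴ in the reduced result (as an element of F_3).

2

Multiply in F_3[z]: (z⁴ + 2z³ + z² + z + 1)·(2z⁴ + z) = 2z⁸ + z⁷ + 2z⁶ + z⁴ + z³ + z² + z.
Reduce using z⁵ ≡ 2z⁴ + 2z + 1 (mod z⁵ + z⁴ + z + 2).
Reduced: 2z⁴ + z³ + z.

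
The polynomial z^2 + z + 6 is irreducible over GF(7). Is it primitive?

No

Write f(z) = z^2 + z + 6.
|GF(7^2)^×| = 7^2 − 1 = 48. Prime factorization: 48 = 2^4·3.
f is primitive ⇔ z has order 48 in GF(7)[z]/(f), i.e. z^(48/q) ≠ 1 for each prime q | 48.
z^(24) mod f = 6.
z^(16) mod f = 1
Since z^(16) = 1, the order of z divides 16 < 48; not primitive.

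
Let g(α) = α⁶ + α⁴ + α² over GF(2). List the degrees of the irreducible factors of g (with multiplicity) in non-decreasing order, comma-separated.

1, 1, 2, 2

Roots in GF(2): g(0) = 0 → root; g(1) = 1.
Linear factors from roots: (α).
Complete factorization: g(α) = (α)^2·(α² + α + 1)^2.
Factor degrees with multiplicity: 1 + 1 + 2 + 2 = 6.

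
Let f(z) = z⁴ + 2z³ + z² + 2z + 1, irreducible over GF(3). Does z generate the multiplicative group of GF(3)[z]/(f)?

|GF(3^4)^×| = 3^4 − 1 = 80. Prime factorization: 80 = 2^4·5.
f is primitive ⇔ z has order 80 in GF(3)[z]/(f), i.e. z^(80/q) ≠ 1 for each prime q | 80.
z^(40) mod f = 1
z^(16) mod f = 2z.
Since z^(40) = 1, the order of z divides 40 < 80; not primitive.

No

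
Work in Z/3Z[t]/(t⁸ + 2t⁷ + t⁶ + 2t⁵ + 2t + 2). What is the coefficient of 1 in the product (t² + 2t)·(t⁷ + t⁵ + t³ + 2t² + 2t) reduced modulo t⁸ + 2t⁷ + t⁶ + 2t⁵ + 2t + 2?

0

Multiply in Z/3Z[t]: (t² + 2t)·(t⁷ + t⁵ + t³ + 2t² + 2t) = t⁹ + 2t⁸ + t⁷ + 2t⁶ + t⁵ + t⁴ + t².
Reduce using t⁸ ≡ t⁷ + 2t⁶ + t⁵ + t + 1 (mod t⁸ + 2t⁷ + t⁶ + 2t⁵ + 2t + 2).
Reduced: t⁵ + t⁴ + 2t² + t.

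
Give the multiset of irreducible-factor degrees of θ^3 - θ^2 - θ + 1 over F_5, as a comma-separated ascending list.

Write f(θ) = θ^3 - θ^2 - θ + 1.
Roots in F_5: f(0) = 1; f(1) = 0 → root; f(2) = 3; f(3) = 1; f(4) = 0 → root.
Linear factors from roots: (θ - 1), (θ + 1).
Complete factorization: f(θ) = (θ + 1)·(θ - 1)^2.
Factor degrees with multiplicity: 1 + 1 + 1 = 3.

1, 1, 1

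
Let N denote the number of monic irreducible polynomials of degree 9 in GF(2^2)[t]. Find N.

29120

By the necklace-counting formula, N_4(9) = (1/9) Σ_{d|9} μ(9/d)·4^d.
Divisors of 9: 1, 3, 9; μ(9/d) for each: 0, -1, 1.
Σ = − 4^3 + 4^9 = 262080.
N = 262080/9 = 29120.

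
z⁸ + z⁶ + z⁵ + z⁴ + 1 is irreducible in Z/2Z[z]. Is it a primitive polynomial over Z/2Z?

Write f(z) = z⁸ + z⁶ + z⁵ + z⁴ + 1.
|GF(2^8)^×| = 2^8 − 1 = 255. Prime factorization: 255 = 3·5·17.
f is primitive ⇔ z has order 255 in GF(2)[z]/(f), i.e. z^(255/q) ≠ 1 for each prime q | 255.
z^(85) mod f = z⁷ + z⁶ + z⁴ + z³ + z + 1.
z^(51) mod f = z⁶ + z³ + z² + 1.
z^(15) mod f = z⁷ + z⁶ + 1.
None equal 1, so z has full order 255; f is primitive.

Yes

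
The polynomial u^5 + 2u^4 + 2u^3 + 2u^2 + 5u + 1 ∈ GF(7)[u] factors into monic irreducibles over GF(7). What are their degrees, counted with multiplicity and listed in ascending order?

5

Write h(u) = u^5 + 2u^4 + 2u^3 + 2u^2 + 5u + 1.
Complete factorization: h(u) = (u^5 + 2u^4 + 2u^3 + 2u^2 + 5u + 1).
Factor degrees with multiplicity: 5 = 5.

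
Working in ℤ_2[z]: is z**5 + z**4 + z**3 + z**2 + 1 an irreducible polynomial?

Yes

Write g(z) = z**5 + z**4 + z**3 + z**2 + 1.
Check for roots in ℤ_2: g(0) = 1; g(1) = 1.
No roots, so no linear factors.
Monic irreducibles of degree 2 over GF(2): z**2 + z + 1.
None of them divide g (all give nonzero remainder).
No irreducible factor of degree ≤ 2 exists, so g is irreducible over GF(2).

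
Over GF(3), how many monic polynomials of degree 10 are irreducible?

5880

x^(3^10) − x is the product of all monic irreducibles of degree dividing 10; Möbius inversion gives N = (1/10) Σ μ(10/d)·3^d.
Divisors of 10: 1, 2, 5, 10; μ(10/d) for each: 1, -1, -1, 1.
Σ = 3^1 − 3^2 − 3^5 + 3^10 = 58800.
N = 58800/10 = 5880.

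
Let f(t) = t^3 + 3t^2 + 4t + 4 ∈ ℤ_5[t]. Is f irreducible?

No

Check for roots in ℤ_5: f(0) = 4; f(1) = 2; f(2) = 2; f(3) = 0 → root; f(4) = 2.
f(3) = 0, so (t − 3) divides f(t); f is reducible.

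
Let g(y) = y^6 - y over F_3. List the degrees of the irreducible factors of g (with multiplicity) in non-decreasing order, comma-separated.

Roots in F_3: g(0) = 0 → root; g(1) = 0 → root; g(2) = 2.
Linear factors from roots: (y), (y - 1).
Complete factorization: g(y) = (y)·(y - 1)·(y^4 + y^3 + y^2 + y + 1).
Factor degrees with multiplicity: 1 + 1 + 4 = 6.

1, 1, 4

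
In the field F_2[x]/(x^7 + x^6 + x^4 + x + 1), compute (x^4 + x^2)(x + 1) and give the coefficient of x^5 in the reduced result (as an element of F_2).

Multiply in F_2[x]: (x^4 + x^2)·(x + 1) = x^5 + x^4 + x^3 + x^2.
Reduced: x^5 + x^4 + x^3 + x^2.

1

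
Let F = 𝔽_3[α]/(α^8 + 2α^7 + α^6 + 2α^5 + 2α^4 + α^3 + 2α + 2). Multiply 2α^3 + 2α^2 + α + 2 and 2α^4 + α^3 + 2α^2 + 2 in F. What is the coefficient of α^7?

Multiply in 𝔽_3[α]: (2α^3 + 2α^2 + α + 2)·(2α^4 + α^3 + 2α^2 + 2) = α^7 + 2α^5 + 2α^3 + 2α^2 + 2α + 1.
Reduced: α^7 + 2α^5 + 2α^3 + 2α^2 + 2α + 1.

1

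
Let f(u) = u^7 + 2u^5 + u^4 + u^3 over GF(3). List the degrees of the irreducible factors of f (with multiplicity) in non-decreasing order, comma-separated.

Roots in GF(3): f(0) = 0 → root; f(1) = 2; f(2) = 0 → root.
Linear factors from roots: (u), (u + 1).
Complete factorization: f(u) = (u + 1)·(u)^3·(u^3 + 2u^2 + 1).
Factor degrees with multiplicity: 1 + 1 + 1 + 1 + 3 = 7.

1, 1, 1, 1, 3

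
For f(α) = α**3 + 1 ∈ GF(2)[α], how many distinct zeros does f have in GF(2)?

1

Evaluate at each of the 2 elements of GF(2):
f(0) = 1; f(1) = 0 → root.
Roots: {1}.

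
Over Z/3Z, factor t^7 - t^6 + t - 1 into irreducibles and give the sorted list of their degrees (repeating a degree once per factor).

Write h(t) = t^7 - t^6 + t - 1.
Roots in Z/3Z: h(0) = 2; h(1) = 0 → root; h(2) = 2.
Linear factors from roots: (t - 1).
Complete factorization: h(t) = (t - 1)·(t^2 + 1)^3.
Factor degrees with multiplicity: 1 + 2 + 2 + 2 = 7.

1, 2, 2, 2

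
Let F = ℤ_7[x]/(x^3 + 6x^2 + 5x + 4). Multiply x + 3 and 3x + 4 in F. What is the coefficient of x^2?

3

Multiply in ℤ_7[x]: (x + 3)·(3x + 4) = 3x^2 + 6x + 5.
Reduced: 3x^2 + 6x + 5.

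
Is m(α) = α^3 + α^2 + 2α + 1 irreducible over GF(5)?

No

Check for roots in GF(5): m(0) = 1; m(1) = 0 → root; m(2) = 2; m(3) = 3; m(4) = 4.
m(1) = 0, so (α − 1) divides m(α); m is reducible.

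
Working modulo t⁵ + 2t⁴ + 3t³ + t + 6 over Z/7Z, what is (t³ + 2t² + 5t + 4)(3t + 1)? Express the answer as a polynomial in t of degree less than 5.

3t^4 + 3t^2 + 3t + 4

Multiply in Z/7Z[t]: (t³ + 2t² + 5t + 4)·(3t + 1) = 3t⁴ + 3t² + 3t + 4.
Reduced: 3t⁴ + 3t² + 3t + 4.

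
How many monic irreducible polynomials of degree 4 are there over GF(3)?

x^(3^4) − x is the product of all monic irreducibles of degree dividing 4; Möbius inversion gives N = (1/4) Σ μ(4/d)·3^d.
Divisors of 4: 1, 2, 4; μ(4/d) for each: 0, -1, 1.
Σ = − 3^2 + 3^4 = 72.
N = 72/4 = 18.

18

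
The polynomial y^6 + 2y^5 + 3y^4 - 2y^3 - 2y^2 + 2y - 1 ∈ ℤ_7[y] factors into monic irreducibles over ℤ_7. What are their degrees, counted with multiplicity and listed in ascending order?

Write h(y) = y^6 + 2y^5 + 3y^4 - 2y^3 - 2y^2 + 2y - 1.
Complete factorization: h(y) = (y^2 + 2)·(y^2 + 3y + 1)·(y^2 - y + 3).
Factor degrees with multiplicity: 2 + 2 + 2 = 6.

2, 2, 2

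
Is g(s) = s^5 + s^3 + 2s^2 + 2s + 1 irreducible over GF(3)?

Yes

Check for roots in GF(3): g(0) = 1; g(1) = 1; g(2) = 2.
No roots, so no linear factors.
Monic irreducibles of degree 2 over GF(3): s^2 + 1, s^2 + s + 2, s^2 + 2s + 2.
None of them divide g (all give nonzero remainder).
No irreducible factor of degree ≤ 2 exists, so g is irreducible over GF(3).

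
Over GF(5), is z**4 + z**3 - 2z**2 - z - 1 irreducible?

Yes

Write h(z) = z**4 + z**3 - 2z**2 - z - 1.
Check for roots in GF(5): h(0) = 4; h(1) = 3; h(2) = 3; h(3) = 1; h(4) = 3.
No roots, so no linear factors.
Degree-2 irreducible divisors: test the 10 monic irreducibles of degree 2 over GF(5).
None of them divide h (all give nonzero remainder).
No irreducible factor of degree ≤ 2 exists, so h is irreducible over GF(5).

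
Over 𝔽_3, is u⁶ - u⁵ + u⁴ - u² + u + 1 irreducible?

Write g(u) = u⁶ - u⁵ + u⁴ - u² + u + 1.
Check for roots in 𝔽_3: g(0) = 1; g(1) = 2; g(2) = 2.
No roots, so no linear factors.
Monic irreducibles of degree 2 over GF(3): u² + 1, u² + u - 1, u² - u - 1.
None of them divide g (all give nonzero remainder).
Degree-3 irreducible divisors: test the 8 monic irreducibles of degree 3 over GF(3).
None of them divide g (all give nonzero remainder).
No irreducible factor of degree ≤ 3 exists, so g is irreducible over GF(3).

Yes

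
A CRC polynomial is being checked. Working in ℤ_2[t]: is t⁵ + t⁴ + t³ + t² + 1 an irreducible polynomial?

Yes

Write m(t) = t⁵ + t⁴ + t³ + t² + 1.
Check for roots in ℤ_2: m(0) = 1; m(1) = 1.
No roots, so no linear factors.
Monic irreducibles of degree 2 over GF(2): t² + t + 1.
None of them divide m (all give nonzero remainder).
No irreducible factor of degree ≤ 2 exists, so m is irreducible over GF(2).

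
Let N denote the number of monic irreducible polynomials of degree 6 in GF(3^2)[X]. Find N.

By the necklace-counting formula, N_9(6) = (1/6) Σ_{d|6} μ(6/d)·9^d.
Divisors of 6: 1, 2, 3, 6; μ(6/d) for each: 1, -1, -1, 1.
Σ = 9^1 − 9^2 − 9^3 + 9^6 = 530640.
N = 530640/6 = 88440.

88440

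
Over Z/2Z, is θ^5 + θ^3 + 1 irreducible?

Yes

Write P(θ) = θ^5 + θ^3 + 1.
Check for roots in Z/2Z: P(0) = 1; P(1) = 1.
No roots, so no linear factors.
Monic irreducibles of degree 2 over GF(2): θ^2 + θ + 1.
None of them divide P (all give nonzero remainder).
No irreducible factor of degree ≤ 2 exists, so P is irreducible over GF(2).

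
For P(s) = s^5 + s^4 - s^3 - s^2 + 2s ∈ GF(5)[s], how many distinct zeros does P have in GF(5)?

2

Evaluate at each of the 5 elements of GF(5):
P(0) = 0 → root; P(1) = 2; P(2) = 0 → root; P(3) = 4; P(4) = 3.
Roots: {0, 2}.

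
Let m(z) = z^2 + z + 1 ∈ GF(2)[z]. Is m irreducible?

Yes

Check for roots in GF(2): m(0) = 1; m(1) = 1.
No roots. A degree-2 polynomial over a field with no linear factor is irreducible.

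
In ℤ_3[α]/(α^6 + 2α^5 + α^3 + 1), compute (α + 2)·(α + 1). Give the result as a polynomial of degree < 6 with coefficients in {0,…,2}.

Multiply in ℤ_3[α]: (α + 2)·(α + 1) = α^2 + 2.
Reduced: α^2 + 2.

α^2 + 2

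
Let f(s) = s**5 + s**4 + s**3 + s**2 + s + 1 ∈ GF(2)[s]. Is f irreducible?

Check for roots in GF(2): f(0) = 1; f(1) = 0 → root.
f(1) = 0, so (s − 1) divides f(s); f is reducible.

No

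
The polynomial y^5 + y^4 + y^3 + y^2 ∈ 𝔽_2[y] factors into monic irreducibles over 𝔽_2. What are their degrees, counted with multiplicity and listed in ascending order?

Write h(y) = y^5 + y^4 + y^3 + y^2.
Roots in 𝔽_2: h(0) = 0 → root; h(1) = 0 → root.
Linear factors from roots: (y), (y + 1).
Complete factorization: h(y) = (y)^2·(y + 1)^3.
Factor degrees with multiplicity: 1 + 1 + 1 + 1 + 1 = 5.

1, 1, 1, 1, 1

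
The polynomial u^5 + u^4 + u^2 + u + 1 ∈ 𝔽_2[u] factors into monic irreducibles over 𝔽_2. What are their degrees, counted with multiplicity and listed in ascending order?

5

Write f(u) = u^5 + u^4 + u^2 + u + 1.
Roots in 𝔽_2: f(0) = 1; f(1) = 1.
Complete factorization: f(u) = (u^5 + u^4 + u^2 + u + 1).
Factor degrees with multiplicity: 5 = 5.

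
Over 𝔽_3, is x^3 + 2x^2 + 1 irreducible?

Write h(x) = x^3 + 2x^2 + 1.
Check for roots in 𝔽_3: h(0) = 1; h(1) = 1; h(2) = 2.
No roots. A degree-3 polynomial over a field with no linear factor is irreducible.

Yes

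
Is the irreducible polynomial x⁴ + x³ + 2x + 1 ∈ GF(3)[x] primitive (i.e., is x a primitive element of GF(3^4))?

Write f(x) = x⁴ + x³ + 2x + 1.
|GF(3^4)^×| = 3^4 − 1 = 80. Prime factorization: 80 = 2^4·5.
f is primitive ⇔ x has order 80 in GF(3)[x]/(f), i.e. x^(80/q) ≠ 1 for each prime q | 80.
x^(40) mod f = 1
x^(16) mod f = 2x² + x + 1.
Since x^(40) = 1, the order of x divides 40 < 80; not primitive.

No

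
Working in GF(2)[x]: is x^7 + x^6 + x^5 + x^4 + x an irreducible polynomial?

No

Write m(x) = x^7 + x^6 + x^5 + x^4 + x.
Check for roots in GF(2): m(0) = 0 → root; m(1) = 1.
m(0) = 0, so (x) divides m(x); m is reducible.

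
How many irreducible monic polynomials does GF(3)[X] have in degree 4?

18

The number of monic irreducibles of degree 4 over GF(3) is (1/4)·Σ_{d∣4} μ(4/d) 3^d.
Divisors of 4: 1, 2, 4; μ(4/d) for each: 0, -1, 1.
Σ = − 3^2 + 3^4 = 72.
N = 72/4 = 18.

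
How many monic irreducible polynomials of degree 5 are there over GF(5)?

624

The number of monic irreducibles of degree 5 over GF(5) is (1/5)·Σ_{d∣5} μ(5/d) 5^d.
Divisors of 5: 1, 5; μ(5/d) for each: -1, 1.
Σ = − 5^1 + 5^5 = 3120.
N = 3120/5 = 624.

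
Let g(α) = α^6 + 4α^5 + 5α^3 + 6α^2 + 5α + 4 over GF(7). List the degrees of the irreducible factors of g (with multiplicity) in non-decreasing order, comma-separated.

2, 2, 2

Complete factorization: g(α) = (α^2 + 4)·(α^2 + 5α + 5)·(α^2 + 6α + 3).
Factor degrees with multiplicity: 2 + 2 + 2 = 6.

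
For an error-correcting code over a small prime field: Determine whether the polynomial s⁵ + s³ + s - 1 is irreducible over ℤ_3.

Write P(s) = s⁵ + s³ + s - 1.
Check for roots in ℤ_3: P(0) = 2; P(1) = 2; P(2) = 2.
No roots, so no linear factors.
Monic irreducibles of degree 2 over GF(3): s² + 1, s² + s - 1, s² - s - 1.
None of them divide P (all give nonzero remainder).
No irreducible factor of degree ≤ 2 exists, so P is irreducible over GF(3).

Yes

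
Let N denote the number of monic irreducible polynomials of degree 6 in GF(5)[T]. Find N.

By the necklace-counting formula, N_5(6) = (1/6) Σ_{d|6} μ(6/d)·5^d.
Divisors of 6: 1, 2, 3, 6; μ(6/d) for each: 1, -1, -1, 1.
Σ = 5^1 − 5^2 − 5^3 + 5^6 = 15480.
N = 15480/6 = 2580.

2580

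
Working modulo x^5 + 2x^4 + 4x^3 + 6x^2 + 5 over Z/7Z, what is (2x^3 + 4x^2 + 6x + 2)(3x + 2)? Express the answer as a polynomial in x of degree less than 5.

Multiply in Z/7Z[x]: (2x^3 + 4x^2 + 6x + 2)·(3x + 2) = 6x^4 + 2x^3 + 5x^2 + 4x + 4.
Reduced: 6x^4 + 2x^3 + 5x^2 + 4x + 4.

6x^4 + 2x^3 + 5x^2 + 4x + 4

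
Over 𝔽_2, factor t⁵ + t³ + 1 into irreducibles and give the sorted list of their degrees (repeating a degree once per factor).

5

Write h(t) = t⁵ + t³ + 1.
Roots in 𝔽_2: h(0) = 1; h(1) = 1.
Complete factorization: h(t) = (t⁵ + t³ + 1).
Factor degrees with multiplicity: 5 = 5.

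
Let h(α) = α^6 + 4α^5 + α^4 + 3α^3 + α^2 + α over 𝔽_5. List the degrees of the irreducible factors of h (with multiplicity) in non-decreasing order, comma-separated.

1, 1, 1, 3

Roots in 𝔽_5: h(0) = 0 → root; h(1) = 1; h(2) = 3; h(3) = 0 → root; h(4) = 0 → root.
Linear factors from roots: (α), (α + 2), (α + 1).
Complete factorization: h(α) = (α)·(α + 1)·(α + 2)·(α^3 + α^2 + α + 3).
Factor degrees with multiplicity: 1 + 1 + 1 + 3 = 6.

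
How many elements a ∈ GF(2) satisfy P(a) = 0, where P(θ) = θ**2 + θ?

Evaluate at each of the 2 elements of GF(2):
P(0) = 0 → root; P(1) = 0 → root.
Roots: {0, 1}.

2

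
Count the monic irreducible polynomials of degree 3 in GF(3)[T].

8

The number of monic irreducibles of degree 3 over GF(3) is (1/3)·Σ_{d∣3} μ(3/d) 3^d.
Divisors of 3: 1, 3; μ(3/d) for each: -1, 1.
Σ = − 3^1 + 3^3 = 24.
N = 24/3 = 8.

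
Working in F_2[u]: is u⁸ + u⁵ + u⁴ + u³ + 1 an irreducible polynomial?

Yes

Write g(u) = u⁸ + u⁵ + u⁴ + u³ + 1.
Check for roots in F_2: g(0) = 1; g(1) = 1.
No roots, so no linear factors.
Monic irreducibles of degree 2 over GF(2): u² + u + 1.
None of them divide g (all give nonzero remainder).
Monic irreducibles of degree 3 over GF(2): u³ + u + 1, u³ + u² + 1.
None of them divide g (all give nonzero remainder).
Monic irreducibles of degree 4 over GF(2): u⁴ + u + 1, u⁴ + u³ + 1, u⁴ + u³ + u² + u + 1.
None of them divide g (all give nonzero remainder).
No irreducible factor of degree ≤ 4 exists, so g is irreducible over GF(2).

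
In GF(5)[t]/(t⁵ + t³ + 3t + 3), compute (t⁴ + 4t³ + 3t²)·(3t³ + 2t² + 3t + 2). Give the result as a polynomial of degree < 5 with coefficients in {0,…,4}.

t^4 + t^3 + 2t + 4

Multiply in GF(5)[t]: (t⁴ + 4t³ + 3t²)·(3t³ + 2t² + 3t + 2) = 3t⁷ + 4t⁶ + 2t³ + t².
Reduce using t⁵ ≡ 4t³ + 2t + 2 (mod t⁵ + t³ + 3t + 3).
Reduced: t⁴ + t³ + 2t + 4.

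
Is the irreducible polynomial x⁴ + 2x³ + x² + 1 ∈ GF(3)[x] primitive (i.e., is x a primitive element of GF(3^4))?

No

Write f(x) = x⁴ + 2x³ + x² + 1.
|GF(3^4)^×| = 3^4 − 1 = 80. Prime factorization: 80 = 2^4·5.
f is primitive ⇔ x has order 80 in GF(3)[x]/(f), i.e. x^(80/q) ≠ 1 for each prime q | 80.
x^(40) mod f = 1
x^(16) mod f = x³ + x² + 2x.
Since x^(40) = 1, the order of x divides 40 < 80; not primitive.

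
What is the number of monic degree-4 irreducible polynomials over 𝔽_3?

By the necklace-counting formula, N_3(4) = (1/4) Σ_{d|4} μ(4/d)·3^d.
Divisors of 4: 1, 2, 4; μ(4/d) for each: 0, -1, 1.
Σ = − 3^2 + 3^4 = 72.
N = 72/4 = 18.

18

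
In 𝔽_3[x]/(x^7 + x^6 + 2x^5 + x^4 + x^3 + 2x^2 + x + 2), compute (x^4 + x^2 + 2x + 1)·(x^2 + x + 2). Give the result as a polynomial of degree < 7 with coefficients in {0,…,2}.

Multiply in 𝔽_3[x]: (x^4 + x^2 + 2x + 1)·(x^2 + x + 2) = x^6 + x^5 + 2x^2 + 2x + 2.
Reduced: x^6 + x^5 + 2x^2 + 2x + 2.

x^6 + x^5 + 2x^2 + 2x + 2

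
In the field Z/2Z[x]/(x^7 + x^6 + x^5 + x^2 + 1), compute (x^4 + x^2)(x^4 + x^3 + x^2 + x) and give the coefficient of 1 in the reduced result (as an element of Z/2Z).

0

Multiply in Z/2Z[x]: (x^4 + x^2)·(x^4 + x^3 + x^2 + x) = x^8 + x^7 + x^4 + x^3.
Reduce using x^7 ≡ x^6 + x^5 + x^2 + 1 (mod x^7 + x^6 + x^5 + x^2 + 1).
Reduced: x^6 + x^4 + x.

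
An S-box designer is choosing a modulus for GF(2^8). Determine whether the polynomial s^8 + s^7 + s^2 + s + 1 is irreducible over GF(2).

Yes

Write f(s) = s^8 + s^7 + s^2 + s + 1.
Check for roots in GF(2): f(0) = 1; f(1) = 1.
No roots, so no linear factors.
Monic irreducibles of degree 2 over GF(2): s^2 + s + 1.
None of them divide f (all give nonzero remainder).
Monic irreducibles of degree 3 over GF(2): s^3 + s + 1, s^3 + s^2 + 1.
None of them divide f (all give nonzero remainder).
Monic irreducibles of degree 4 over GF(2): s^4 + s + 1, s^4 + s^3 + 1, s^4 + s^3 + s^2 + s + 1.
None of them divide f (all give nonzero remainder).
No irreducible factor of degree ≤ 4 exists, so f is irreducible over GF(2).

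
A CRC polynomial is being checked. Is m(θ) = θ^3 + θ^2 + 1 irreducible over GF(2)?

Yes

Check for roots in GF(2): m(0) = 1; m(1) = 1.
No roots. A degree-3 polynomial over a field with no linear factor is irreducible.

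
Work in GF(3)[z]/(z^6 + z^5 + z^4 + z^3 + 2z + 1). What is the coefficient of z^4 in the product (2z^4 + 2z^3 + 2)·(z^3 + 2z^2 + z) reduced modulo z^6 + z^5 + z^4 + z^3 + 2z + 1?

Multiply in GF(3)[z]: (2z^4 + 2z^3 + 2)·(z^3 + 2z^2 + z) = 2z^7 + 2z^4 + 2z^3 + z^2 + 2z.
Reduce using z^6 ≡ 2z^5 + 2z^4 + 2z^3 + z + 2 (mod z^6 + z^5 + z^4 + z^3 + 2z + 1).
Reduced: 2z^4 + z^3 + z + 2.

2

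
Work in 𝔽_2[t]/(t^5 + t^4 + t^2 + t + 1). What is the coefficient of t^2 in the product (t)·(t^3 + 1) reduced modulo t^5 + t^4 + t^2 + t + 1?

Multiply in 𝔽_2[t]: (t)·(t^3 + 1) = t^4 + t.
Reduced: t^4 + t.

0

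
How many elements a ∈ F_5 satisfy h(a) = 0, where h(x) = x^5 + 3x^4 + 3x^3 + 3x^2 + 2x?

4

Evaluate at each of the 5 elements of F_5:
h(0) = 0 → root; h(1) = 2; h(2) = 0 → root; h(3) = 0 → root; h(4) = 0 → root.
Roots: {0, 2, 3, 4}.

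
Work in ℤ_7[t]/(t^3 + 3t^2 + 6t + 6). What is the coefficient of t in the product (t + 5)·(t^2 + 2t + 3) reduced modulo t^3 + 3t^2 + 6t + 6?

Multiply in ℤ_7[t]: (t + 5)·(t^2 + 2t + 3) = t^3 + 6t + 1.
Reduce using t^3 ≡ 4t^2 + t + 1 (mod t^3 + 3t^2 + 6t + 6).
Reduced: 4t^2 + 2.

0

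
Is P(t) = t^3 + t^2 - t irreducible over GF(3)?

No

Check for roots in GF(3): P(0) = 0 → root; P(1) = 1; P(2) = 1.
P(0) = 0, so (t) divides P(t); P is reducible.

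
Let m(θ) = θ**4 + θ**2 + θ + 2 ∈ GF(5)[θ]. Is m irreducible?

No

Check for roots in GF(5): m(0) = 2; m(1) = 0 → root; m(2) = 4; m(3) = 0 → root; m(4) = 3.
m(1) = 0, so (θ − 1) divides m(θ); m is reducible.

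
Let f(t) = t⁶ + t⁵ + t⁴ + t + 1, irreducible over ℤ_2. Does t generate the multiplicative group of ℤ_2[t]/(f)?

|GF(2^6)^×| = 2^6 − 1 = 63. Prime factorization: 63 = 3^2·7.
f is primitive ⇔ t has order 63 in GF(2)[t]/(f), i.e. t^(63/q) ≠ 1 for each prime q | 63.
t^(21) mod f = t⁴ + t³ + 1.
t^(9) mod f = t⁵ + t² + t + 1.
None equal 1, so t has full order 63; f is primitive.

Yes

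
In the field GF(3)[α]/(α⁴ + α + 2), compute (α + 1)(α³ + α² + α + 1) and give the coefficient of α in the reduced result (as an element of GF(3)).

1

Multiply in GF(3)[α]: (α + 1)·(α³ + α² + α + 1) = α⁴ + 2α³ + 2α² + 2α + 1.
Reduce using α⁴ ≡ 2α + 1 (mod α⁴ + α + 2).
Reduced: 2α³ + 2α² + α + 2.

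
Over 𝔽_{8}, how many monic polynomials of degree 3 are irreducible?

x^(8^3) − x is the product of all monic irreducibles of degree dividing 3; Möbius inversion gives N = (1/3) Σ μ(3/d)·8^d.
Divisors of 3: 1, 3; μ(3/d) for each: -1, 1.
Σ = − 8^1 + 8^3 = 504.
N = 504/3 = 168.

168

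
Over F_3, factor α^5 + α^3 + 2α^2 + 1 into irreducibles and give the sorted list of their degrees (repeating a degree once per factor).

5

Write h(α) = α^5 + α^3 + 2α^2 + 1.
Roots in F_3: h(0) = 1; h(1) = 2; h(2) = 1.
Complete factorization: h(α) = (α^5 + α^3 + 2α^2 + 1).
Factor degrees with multiplicity: 5 = 5.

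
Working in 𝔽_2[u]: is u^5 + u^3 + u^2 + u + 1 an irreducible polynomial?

Yes

Write g(u) = u^5 + u^3 + u^2 + u + 1.
Check for roots in 𝔽_2: g(0) = 1; g(1) = 1.
No roots, so no linear factors.
Monic irreducibles of degree 2 over GF(2): u^2 + u + 1.
None of them divide g (all give nonzero remainder).
No irreducible factor of degree ≤ 2 exists, so g is irreducible over GF(2).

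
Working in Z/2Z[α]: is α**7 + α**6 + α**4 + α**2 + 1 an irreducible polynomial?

Write f(α) = α**7 + α**6 + α**4 + α**2 + 1.
Check for roots in Z/2Z: f(0) = 1; f(1) = 1.
No roots, so no linear factors.
Monic irreducibles of degree 2 over GF(2): α**2 + α + 1.
None of them divide f (all give nonzero remainder).
Monic irreducibles of degree 3 over GF(2): α**3 + α + 1, α**3 + α**2 + 1.
None of them divide f (all give nonzero remainder).
No irreducible factor of degree ≤ 3 exists, so f is irreducible over GF(2).

Yes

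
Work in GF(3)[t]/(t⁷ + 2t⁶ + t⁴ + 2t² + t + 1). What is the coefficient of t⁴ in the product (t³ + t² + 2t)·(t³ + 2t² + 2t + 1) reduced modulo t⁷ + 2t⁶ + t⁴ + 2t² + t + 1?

0

Multiply in GF(3)[t]: (t³ + t² + 2t)·(t³ + 2t² + 2t + 1) = t⁶ + t³ + 2t² + 2t.
Reduced: t⁶ + t³ + 2t² + 2t.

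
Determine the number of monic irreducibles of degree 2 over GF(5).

Gauss's count: N_{5}(2) = (1/2) Σ_{d|2} μ(2/d)·5^d.
Divisors of 2: 1, 2; μ(2/d) for each: -1, 1.
Σ = − 5^1 + 5^2 = 20.
N = 20/2 = 10.

10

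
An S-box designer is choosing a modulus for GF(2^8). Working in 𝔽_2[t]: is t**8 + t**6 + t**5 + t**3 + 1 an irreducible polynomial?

Yes

Write f(t) = t**8 + t**6 + t**5 + t**3 + 1.
Check for roots in 𝔽_2: f(0) = 1; f(1) = 1.
No roots, so no linear factors.
Monic irreducibles of degree 2 over GF(2): t**2 + t + 1.
None of them divide f (all give nonzero remainder).
Monic irreducibles of degree 3 over GF(2): t**3 + t + 1, t**3 + t**2 + 1.
None of them divide f (all give nonzero remainder).
Monic irreducibles of degree 4 over GF(2): t**4 + t + 1, t**4 + t**3 + 1, t**4 + t**3 + t**2 + t + 1.
None of them divide f (all give nonzero remainder).
No irreducible factor of degree ≤ 4 exists, so f is irreducible over GF(2).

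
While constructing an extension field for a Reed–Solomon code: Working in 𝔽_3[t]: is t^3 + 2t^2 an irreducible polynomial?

Write h(t) = t^3 + 2t^2.
Check for roots in 𝔽_3: h(0) = 0 → root; h(1) = 0 → root; h(2) = 1.
h(0) = 0, so (t) divides h(t); h is reducible.

No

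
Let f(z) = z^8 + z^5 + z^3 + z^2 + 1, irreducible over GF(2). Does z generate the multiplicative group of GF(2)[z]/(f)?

|GF(2^8)^×| = 2^8 − 1 = 255. Prime factorization: 255 = 3·5·17.
f is primitive ⇔ z has order 255 in GF(2)[z]/(f), i.e. z^(255/q) ≠ 1 for each prime q | 255.
z^(85) mod f = z^7 + z^5 + z^4 + z^3 + z^2 + z.
z^(51) mod f = z^7 + z^6 + z^4 + z^3 + z^2.
z^(15) mod f = z^7 + z^6 + z^5 + z^2.
None equal 1, so z has full order 255; f is primitive.

Yes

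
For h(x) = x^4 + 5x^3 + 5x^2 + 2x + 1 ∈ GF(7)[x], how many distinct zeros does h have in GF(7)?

4

Evaluate at each of the 7 elements of GF(7):
h(0) = 1; h(1) = 0 → root; h(2) = 4; h(3) = 2; h(4) = 0 → root; h(5) = 0 → root; h(6) = 0 → root.
Roots: {1, 4, 5, 6}.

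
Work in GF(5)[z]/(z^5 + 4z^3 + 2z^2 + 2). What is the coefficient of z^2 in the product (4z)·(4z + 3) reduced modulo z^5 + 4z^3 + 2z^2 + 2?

Multiply in GF(5)[z]: (4z)·(4z + 3) = z^2 + 2z.
Reduced: z^2 + 2z.

1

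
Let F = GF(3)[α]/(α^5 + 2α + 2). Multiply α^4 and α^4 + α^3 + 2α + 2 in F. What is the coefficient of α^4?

Multiply in GF(3)[α]: (α^4)·(α^4 + α^3 + 2α + 2) = α^8 + α^7 + 2α^5 + 2α^4.
Reduce using α^5 ≡ α + 1 (mod α^5 + 2α + 2).
Reduced: 2α^3 + α^2 + 2α + 2.

0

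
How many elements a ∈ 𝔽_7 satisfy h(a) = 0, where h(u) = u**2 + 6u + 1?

2

Evaluate at each of the 7 elements of 𝔽_7:
h(0) = 1; h(1) = 1; h(2) = 3; h(3) = 0 → root; h(4) = 6; h(5) = 0 → root; h(6) = 3.
Roots: {3, 5}.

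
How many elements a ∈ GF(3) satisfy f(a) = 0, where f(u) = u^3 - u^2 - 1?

Evaluate at each of the 3 elements of GF(3):
f(0) = 2; f(1) = 2; f(2) = 0 → root.
Roots: {2}.

1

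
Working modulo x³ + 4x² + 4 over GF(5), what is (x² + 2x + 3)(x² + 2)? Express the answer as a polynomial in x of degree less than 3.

3x^2 + 4

Multiply in GF(5)[x]: (x² + 2x + 3)·(x² + 2) = x⁴ + 2x³ + 4x + 1.
Reduce using x³ ≡ x² + 1 (mod x³ + 4x² + 4).
Reduced: 3x² + 4.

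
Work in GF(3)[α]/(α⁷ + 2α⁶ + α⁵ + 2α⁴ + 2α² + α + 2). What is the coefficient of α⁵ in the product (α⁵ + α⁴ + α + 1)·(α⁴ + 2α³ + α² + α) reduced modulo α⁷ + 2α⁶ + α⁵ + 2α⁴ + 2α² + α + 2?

0

Multiply in GF(3)[α]: (α⁵ + α⁴ + α + 1)·(α⁴ + 2α³ + α² + α) = α⁹ + 2α⁶ + 2α⁵ + 2α² + α.
Reduce using α⁷ ≡ α⁶ + 2α⁵ + α⁴ + α² + 2α + 1 (mod α⁷ + 2α⁶ + α⁵ + 2α⁴ + 2α² + α + 2).
Reduced: 2α⁶ + α⁴ + 2α² + 2α.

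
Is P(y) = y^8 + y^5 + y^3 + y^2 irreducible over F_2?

Check for roots in F_2: P(0) = 0 → root; P(1) = 0 → root.
P(0) = 0, so (y) divides P(y); P is reducible.

No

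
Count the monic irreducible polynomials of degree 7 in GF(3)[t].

Gauss's count: N_{3}(7) = (1/7) Σ_{d|7} μ(7/d)·3^d.
Divisors of 7: 1, 7; μ(7/d) for each: -1, 1.
Σ = − 3^1 + 3^7 = 2184.
N = 2184/7 = 312.

312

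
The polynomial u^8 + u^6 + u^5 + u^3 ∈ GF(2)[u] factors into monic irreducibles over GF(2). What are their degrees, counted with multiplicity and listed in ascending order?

1, 1, 1, 1, 1, 1, 2

Write f(u) = u^8 + u^6 + u^5 + u^3.
Roots in GF(2): f(0) = 0 → root; f(1) = 0 → root.
Linear factors from roots: (u), (u + 1).
Complete factorization: f(u) = (u)^3·(u + 1)^3·(u^2 + u + 1).
Factor degrees with multiplicity: 1 + 1 + 1 + 1 + 1 + 1 + 2 = 8.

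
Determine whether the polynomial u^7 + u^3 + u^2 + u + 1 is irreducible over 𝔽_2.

Write m(u) = u^7 + u^3 + u^2 + u + 1.
Check for roots in 𝔽_2: m(0) = 1; m(1) = 1.
No roots, so no linear factors.
Monic irreducibles of degree 2 over GF(2): u^2 + u + 1.
None of them divide m (all give nonzero remainder).
Monic irreducibles of degree 3 over GF(2): u^3 + u + 1, u^3 + u^2 + 1.
None of them divide m (all give nonzero remainder).
No irreducible factor of degree ≤ 3 exists, so m is irreducible over GF(2).

Yes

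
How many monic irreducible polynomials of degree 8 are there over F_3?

Gauss's count: N_{3}(8) = (1/8) Σ_{d|8} μ(8/d)·3^d.
Divisors of 8: 1, 2, 4, 8; μ(8/d) for each: 0, 0, -1, 1.
Σ = − 3^4 + 3^8 = 6480.
N = 6480/8 = 810.

810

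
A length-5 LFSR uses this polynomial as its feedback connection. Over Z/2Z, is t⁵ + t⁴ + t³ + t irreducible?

No

Write P(t) = t⁵ + t⁴ + t³ + t.
Check for roots in Z/2Z: P(0) = 0 → root; P(1) = 0 → root.
P(0) = 0, so (t) divides P(t); P is reducible.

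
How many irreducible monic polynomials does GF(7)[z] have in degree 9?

By the necklace-counting formula, N_7(9) = (1/9) Σ_{d|9} μ(9/d)·7^d.
Divisors of 9: 1, 3, 9; μ(9/d) for each: 0, -1, 1.
Σ = − 7^3 + 7^9 = 40353264.
N = 40353264/9 = 4483696.

4483696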